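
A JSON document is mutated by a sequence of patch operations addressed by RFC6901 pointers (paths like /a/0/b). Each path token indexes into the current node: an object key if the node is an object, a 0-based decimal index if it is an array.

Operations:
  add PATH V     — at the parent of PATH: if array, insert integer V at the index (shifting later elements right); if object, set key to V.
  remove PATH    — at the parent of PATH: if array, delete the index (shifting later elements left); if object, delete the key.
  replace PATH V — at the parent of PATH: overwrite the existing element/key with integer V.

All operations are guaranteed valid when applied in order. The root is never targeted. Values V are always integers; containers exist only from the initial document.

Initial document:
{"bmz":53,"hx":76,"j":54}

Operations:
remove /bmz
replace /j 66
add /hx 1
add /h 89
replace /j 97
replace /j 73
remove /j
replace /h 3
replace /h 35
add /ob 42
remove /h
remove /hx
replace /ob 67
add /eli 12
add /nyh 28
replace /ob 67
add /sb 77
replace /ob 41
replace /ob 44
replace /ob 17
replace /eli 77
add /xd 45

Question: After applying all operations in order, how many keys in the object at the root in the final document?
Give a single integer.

After op 1 (remove /bmz): {"hx":76,"j":54}
After op 2 (replace /j 66): {"hx":76,"j":66}
After op 3 (add /hx 1): {"hx":1,"j":66}
After op 4 (add /h 89): {"h":89,"hx":1,"j":66}
After op 5 (replace /j 97): {"h":89,"hx":1,"j":97}
After op 6 (replace /j 73): {"h":89,"hx":1,"j":73}
After op 7 (remove /j): {"h":89,"hx":1}
After op 8 (replace /h 3): {"h":3,"hx":1}
After op 9 (replace /h 35): {"h":35,"hx":1}
After op 10 (add /ob 42): {"h":35,"hx":1,"ob":42}
After op 11 (remove /h): {"hx":1,"ob":42}
After op 12 (remove /hx): {"ob":42}
After op 13 (replace /ob 67): {"ob":67}
After op 14 (add /eli 12): {"eli":12,"ob":67}
After op 15 (add /nyh 28): {"eli":12,"nyh":28,"ob":67}
After op 16 (replace /ob 67): {"eli":12,"nyh":28,"ob":67}
After op 17 (add /sb 77): {"eli":12,"nyh":28,"ob":67,"sb":77}
After op 18 (replace /ob 41): {"eli":12,"nyh":28,"ob":41,"sb":77}
After op 19 (replace /ob 44): {"eli":12,"nyh":28,"ob":44,"sb":77}
After op 20 (replace /ob 17): {"eli":12,"nyh":28,"ob":17,"sb":77}
After op 21 (replace /eli 77): {"eli":77,"nyh":28,"ob":17,"sb":77}
After op 22 (add /xd 45): {"eli":77,"nyh":28,"ob":17,"sb":77,"xd":45}
Size at the root: 5

Answer: 5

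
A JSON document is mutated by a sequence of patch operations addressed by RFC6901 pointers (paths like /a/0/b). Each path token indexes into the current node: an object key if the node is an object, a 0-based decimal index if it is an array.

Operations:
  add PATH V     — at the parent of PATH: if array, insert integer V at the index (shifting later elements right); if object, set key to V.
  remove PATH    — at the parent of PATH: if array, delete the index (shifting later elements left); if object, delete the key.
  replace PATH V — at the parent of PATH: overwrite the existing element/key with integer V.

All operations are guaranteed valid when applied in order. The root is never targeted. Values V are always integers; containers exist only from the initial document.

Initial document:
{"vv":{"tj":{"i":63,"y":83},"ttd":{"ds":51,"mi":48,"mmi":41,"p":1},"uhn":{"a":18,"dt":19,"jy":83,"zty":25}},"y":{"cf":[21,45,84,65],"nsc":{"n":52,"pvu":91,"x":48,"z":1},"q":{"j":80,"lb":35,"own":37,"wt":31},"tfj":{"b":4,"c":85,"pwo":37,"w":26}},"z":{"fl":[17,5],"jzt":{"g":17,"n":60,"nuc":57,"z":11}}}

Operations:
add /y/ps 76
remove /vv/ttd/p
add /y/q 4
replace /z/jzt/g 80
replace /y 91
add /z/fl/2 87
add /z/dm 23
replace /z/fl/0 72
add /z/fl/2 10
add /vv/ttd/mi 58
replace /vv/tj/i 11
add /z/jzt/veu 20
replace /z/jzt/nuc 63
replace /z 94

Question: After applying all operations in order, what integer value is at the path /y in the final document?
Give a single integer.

After op 1 (add /y/ps 76): {"vv":{"tj":{"i":63,"y":83},"ttd":{"ds":51,"mi":48,"mmi":41,"p":1},"uhn":{"a":18,"dt":19,"jy":83,"zty":25}},"y":{"cf":[21,45,84,65],"nsc":{"n":52,"pvu":91,"x":48,"z":1},"ps":76,"q":{"j":80,"lb":35,"own":37,"wt":31},"tfj":{"b":4,"c":85,"pwo":37,"w":26}},"z":{"fl":[17,5],"jzt":{"g":17,"n":60,"nuc":57,"z":11}}}
After op 2 (remove /vv/ttd/p): {"vv":{"tj":{"i":63,"y":83},"ttd":{"ds":51,"mi":48,"mmi":41},"uhn":{"a":18,"dt":19,"jy":83,"zty":25}},"y":{"cf":[21,45,84,65],"nsc":{"n":52,"pvu":91,"x":48,"z":1},"ps":76,"q":{"j":80,"lb":35,"own":37,"wt":31},"tfj":{"b":4,"c":85,"pwo":37,"w":26}},"z":{"fl":[17,5],"jzt":{"g":17,"n":60,"nuc":57,"z":11}}}
After op 3 (add /y/q 4): {"vv":{"tj":{"i":63,"y":83},"ttd":{"ds":51,"mi":48,"mmi":41},"uhn":{"a":18,"dt":19,"jy":83,"zty":25}},"y":{"cf":[21,45,84,65],"nsc":{"n":52,"pvu":91,"x":48,"z":1},"ps":76,"q":4,"tfj":{"b":4,"c":85,"pwo":37,"w":26}},"z":{"fl":[17,5],"jzt":{"g":17,"n":60,"nuc":57,"z":11}}}
After op 4 (replace /z/jzt/g 80): {"vv":{"tj":{"i":63,"y":83},"ttd":{"ds":51,"mi":48,"mmi":41},"uhn":{"a":18,"dt":19,"jy":83,"zty":25}},"y":{"cf":[21,45,84,65],"nsc":{"n":52,"pvu":91,"x":48,"z":1},"ps":76,"q":4,"tfj":{"b":4,"c":85,"pwo":37,"w":26}},"z":{"fl":[17,5],"jzt":{"g":80,"n":60,"nuc":57,"z":11}}}
After op 5 (replace /y 91): {"vv":{"tj":{"i":63,"y":83},"ttd":{"ds":51,"mi":48,"mmi":41},"uhn":{"a":18,"dt":19,"jy":83,"zty":25}},"y":91,"z":{"fl":[17,5],"jzt":{"g":80,"n":60,"nuc":57,"z":11}}}
After op 6 (add /z/fl/2 87): {"vv":{"tj":{"i":63,"y":83},"ttd":{"ds":51,"mi":48,"mmi":41},"uhn":{"a":18,"dt":19,"jy":83,"zty":25}},"y":91,"z":{"fl":[17,5,87],"jzt":{"g":80,"n":60,"nuc":57,"z":11}}}
After op 7 (add /z/dm 23): {"vv":{"tj":{"i":63,"y":83},"ttd":{"ds":51,"mi":48,"mmi":41},"uhn":{"a":18,"dt":19,"jy":83,"zty":25}},"y":91,"z":{"dm":23,"fl":[17,5,87],"jzt":{"g":80,"n":60,"nuc":57,"z":11}}}
After op 8 (replace /z/fl/0 72): {"vv":{"tj":{"i":63,"y":83},"ttd":{"ds":51,"mi":48,"mmi":41},"uhn":{"a":18,"dt":19,"jy":83,"zty":25}},"y":91,"z":{"dm":23,"fl":[72,5,87],"jzt":{"g":80,"n":60,"nuc":57,"z":11}}}
After op 9 (add /z/fl/2 10): {"vv":{"tj":{"i":63,"y":83},"ttd":{"ds":51,"mi":48,"mmi":41},"uhn":{"a":18,"dt":19,"jy":83,"zty":25}},"y":91,"z":{"dm":23,"fl":[72,5,10,87],"jzt":{"g":80,"n":60,"nuc":57,"z":11}}}
After op 10 (add /vv/ttd/mi 58): {"vv":{"tj":{"i":63,"y":83},"ttd":{"ds":51,"mi":58,"mmi":41},"uhn":{"a":18,"dt":19,"jy":83,"zty":25}},"y":91,"z":{"dm":23,"fl":[72,5,10,87],"jzt":{"g":80,"n":60,"nuc":57,"z":11}}}
After op 11 (replace /vv/tj/i 11): {"vv":{"tj":{"i":11,"y":83},"ttd":{"ds":51,"mi":58,"mmi":41},"uhn":{"a":18,"dt":19,"jy":83,"zty":25}},"y":91,"z":{"dm":23,"fl":[72,5,10,87],"jzt":{"g":80,"n":60,"nuc":57,"z":11}}}
After op 12 (add /z/jzt/veu 20): {"vv":{"tj":{"i":11,"y":83},"ttd":{"ds":51,"mi":58,"mmi":41},"uhn":{"a":18,"dt":19,"jy":83,"zty":25}},"y":91,"z":{"dm":23,"fl":[72,5,10,87],"jzt":{"g":80,"n":60,"nuc":57,"veu":20,"z":11}}}
After op 13 (replace /z/jzt/nuc 63): {"vv":{"tj":{"i":11,"y":83},"ttd":{"ds":51,"mi":58,"mmi":41},"uhn":{"a":18,"dt":19,"jy":83,"zty":25}},"y":91,"z":{"dm":23,"fl":[72,5,10,87],"jzt":{"g":80,"n":60,"nuc":63,"veu":20,"z":11}}}
After op 14 (replace /z 94): {"vv":{"tj":{"i":11,"y":83},"ttd":{"ds":51,"mi":58,"mmi":41},"uhn":{"a":18,"dt":19,"jy":83,"zty":25}},"y":91,"z":94}
Value at /y: 91

Answer: 91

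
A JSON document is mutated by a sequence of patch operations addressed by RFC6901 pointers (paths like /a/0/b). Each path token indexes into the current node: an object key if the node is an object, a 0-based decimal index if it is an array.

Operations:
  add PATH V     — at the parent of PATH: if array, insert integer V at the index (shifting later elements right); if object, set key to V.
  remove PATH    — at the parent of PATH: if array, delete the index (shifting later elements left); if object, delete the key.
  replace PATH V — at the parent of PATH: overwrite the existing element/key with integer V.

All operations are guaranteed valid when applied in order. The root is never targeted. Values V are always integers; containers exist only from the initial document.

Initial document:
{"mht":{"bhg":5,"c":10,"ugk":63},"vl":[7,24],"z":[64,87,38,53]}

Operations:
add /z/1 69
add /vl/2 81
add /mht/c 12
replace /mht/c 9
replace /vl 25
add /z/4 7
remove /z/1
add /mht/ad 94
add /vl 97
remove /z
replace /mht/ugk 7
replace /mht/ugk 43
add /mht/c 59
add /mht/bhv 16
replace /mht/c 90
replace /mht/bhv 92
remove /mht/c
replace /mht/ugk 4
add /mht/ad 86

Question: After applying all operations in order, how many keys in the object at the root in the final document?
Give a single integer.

After op 1 (add /z/1 69): {"mht":{"bhg":5,"c":10,"ugk":63},"vl":[7,24],"z":[64,69,87,38,53]}
After op 2 (add /vl/2 81): {"mht":{"bhg":5,"c":10,"ugk":63},"vl":[7,24,81],"z":[64,69,87,38,53]}
After op 3 (add /mht/c 12): {"mht":{"bhg":5,"c":12,"ugk":63},"vl":[7,24,81],"z":[64,69,87,38,53]}
After op 4 (replace /mht/c 9): {"mht":{"bhg":5,"c":9,"ugk":63},"vl":[7,24,81],"z":[64,69,87,38,53]}
After op 5 (replace /vl 25): {"mht":{"bhg":5,"c":9,"ugk":63},"vl":25,"z":[64,69,87,38,53]}
After op 6 (add /z/4 7): {"mht":{"bhg":5,"c":9,"ugk":63},"vl":25,"z":[64,69,87,38,7,53]}
After op 7 (remove /z/1): {"mht":{"bhg":5,"c":9,"ugk":63},"vl":25,"z":[64,87,38,7,53]}
After op 8 (add /mht/ad 94): {"mht":{"ad":94,"bhg":5,"c":9,"ugk":63},"vl":25,"z":[64,87,38,7,53]}
After op 9 (add /vl 97): {"mht":{"ad":94,"bhg":5,"c":9,"ugk":63},"vl":97,"z":[64,87,38,7,53]}
After op 10 (remove /z): {"mht":{"ad":94,"bhg":5,"c":9,"ugk":63},"vl":97}
After op 11 (replace /mht/ugk 7): {"mht":{"ad":94,"bhg":5,"c":9,"ugk":7},"vl":97}
After op 12 (replace /mht/ugk 43): {"mht":{"ad":94,"bhg":5,"c":9,"ugk":43},"vl":97}
After op 13 (add /mht/c 59): {"mht":{"ad":94,"bhg":5,"c":59,"ugk":43},"vl":97}
After op 14 (add /mht/bhv 16): {"mht":{"ad":94,"bhg":5,"bhv":16,"c":59,"ugk":43},"vl":97}
After op 15 (replace /mht/c 90): {"mht":{"ad":94,"bhg":5,"bhv":16,"c":90,"ugk":43},"vl":97}
After op 16 (replace /mht/bhv 92): {"mht":{"ad":94,"bhg":5,"bhv":92,"c":90,"ugk":43},"vl":97}
After op 17 (remove /mht/c): {"mht":{"ad":94,"bhg":5,"bhv":92,"ugk":43},"vl":97}
After op 18 (replace /mht/ugk 4): {"mht":{"ad":94,"bhg":5,"bhv":92,"ugk":4},"vl":97}
After op 19 (add /mht/ad 86): {"mht":{"ad":86,"bhg":5,"bhv":92,"ugk":4},"vl":97}
Size at the root: 2

Answer: 2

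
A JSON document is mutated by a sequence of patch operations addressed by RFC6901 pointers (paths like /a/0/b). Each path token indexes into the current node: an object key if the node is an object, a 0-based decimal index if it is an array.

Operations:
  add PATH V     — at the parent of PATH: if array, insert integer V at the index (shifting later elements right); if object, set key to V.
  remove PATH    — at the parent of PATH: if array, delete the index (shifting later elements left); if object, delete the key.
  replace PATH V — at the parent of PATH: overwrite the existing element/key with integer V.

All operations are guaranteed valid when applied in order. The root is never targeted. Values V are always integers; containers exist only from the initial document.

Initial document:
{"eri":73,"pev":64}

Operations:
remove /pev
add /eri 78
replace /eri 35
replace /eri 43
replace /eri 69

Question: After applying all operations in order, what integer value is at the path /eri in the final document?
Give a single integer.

After op 1 (remove /pev): {"eri":73}
After op 2 (add /eri 78): {"eri":78}
After op 3 (replace /eri 35): {"eri":35}
After op 4 (replace /eri 43): {"eri":43}
After op 5 (replace /eri 69): {"eri":69}
Value at /eri: 69

Answer: 69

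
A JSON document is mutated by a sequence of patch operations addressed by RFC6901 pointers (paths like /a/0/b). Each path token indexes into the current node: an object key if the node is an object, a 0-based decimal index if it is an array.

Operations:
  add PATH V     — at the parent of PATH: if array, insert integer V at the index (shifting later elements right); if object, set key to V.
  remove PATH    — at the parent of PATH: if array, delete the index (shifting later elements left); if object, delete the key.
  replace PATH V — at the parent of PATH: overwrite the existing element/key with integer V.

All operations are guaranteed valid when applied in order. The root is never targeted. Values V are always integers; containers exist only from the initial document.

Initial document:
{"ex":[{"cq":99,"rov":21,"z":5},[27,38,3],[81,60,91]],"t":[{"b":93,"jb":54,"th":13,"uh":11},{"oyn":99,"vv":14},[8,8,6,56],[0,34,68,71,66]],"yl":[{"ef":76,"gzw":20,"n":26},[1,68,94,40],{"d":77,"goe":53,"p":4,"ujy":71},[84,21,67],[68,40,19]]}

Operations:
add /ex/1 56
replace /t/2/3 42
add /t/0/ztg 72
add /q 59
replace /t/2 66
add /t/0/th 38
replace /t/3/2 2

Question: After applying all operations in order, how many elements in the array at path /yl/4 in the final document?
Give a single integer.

After op 1 (add /ex/1 56): {"ex":[{"cq":99,"rov":21,"z":5},56,[27,38,3],[81,60,91]],"t":[{"b":93,"jb":54,"th":13,"uh":11},{"oyn":99,"vv":14},[8,8,6,56],[0,34,68,71,66]],"yl":[{"ef":76,"gzw":20,"n":26},[1,68,94,40],{"d":77,"goe":53,"p":4,"ujy":71},[84,21,67],[68,40,19]]}
After op 2 (replace /t/2/3 42): {"ex":[{"cq":99,"rov":21,"z":5},56,[27,38,3],[81,60,91]],"t":[{"b":93,"jb":54,"th":13,"uh":11},{"oyn":99,"vv":14},[8,8,6,42],[0,34,68,71,66]],"yl":[{"ef":76,"gzw":20,"n":26},[1,68,94,40],{"d":77,"goe":53,"p":4,"ujy":71},[84,21,67],[68,40,19]]}
After op 3 (add /t/0/ztg 72): {"ex":[{"cq":99,"rov":21,"z":5},56,[27,38,3],[81,60,91]],"t":[{"b":93,"jb":54,"th":13,"uh":11,"ztg":72},{"oyn":99,"vv":14},[8,8,6,42],[0,34,68,71,66]],"yl":[{"ef":76,"gzw":20,"n":26},[1,68,94,40],{"d":77,"goe":53,"p":4,"ujy":71},[84,21,67],[68,40,19]]}
After op 4 (add /q 59): {"ex":[{"cq":99,"rov":21,"z":5},56,[27,38,3],[81,60,91]],"q":59,"t":[{"b":93,"jb":54,"th":13,"uh":11,"ztg":72},{"oyn":99,"vv":14},[8,8,6,42],[0,34,68,71,66]],"yl":[{"ef":76,"gzw":20,"n":26},[1,68,94,40],{"d":77,"goe":53,"p":4,"ujy":71},[84,21,67],[68,40,19]]}
After op 5 (replace /t/2 66): {"ex":[{"cq":99,"rov":21,"z":5},56,[27,38,3],[81,60,91]],"q":59,"t":[{"b":93,"jb":54,"th":13,"uh":11,"ztg":72},{"oyn":99,"vv":14},66,[0,34,68,71,66]],"yl":[{"ef":76,"gzw":20,"n":26},[1,68,94,40],{"d":77,"goe":53,"p":4,"ujy":71},[84,21,67],[68,40,19]]}
After op 6 (add /t/0/th 38): {"ex":[{"cq":99,"rov":21,"z":5},56,[27,38,3],[81,60,91]],"q":59,"t":[{"b":93,"jb":54,"th":38,"uh":11,"ztg":72},{"oyn":99,"vv":14},66,[0,34,68,71,66]],"yl":[{"ef":76,"gzw":20,"n":26},[1,68,94,40],{"d":77,"goe":53,"p":4,"ujy":71},[84,21,67],[68,40,19]]}
After op 7 (replace /t/3/2 2): {"ex":[{"cq":99,"rov":21,"z":5},56,[27,38,3],[81,60,91]],"q":59,"t":[{"b":93,"jb":54,"th":38,"uh":11,"ztg":72},{"oyn":99,"vv":14},66,[0,34,2,71,66]],"yl":[{"ef":76,"gzw":20,"n":26},[1,68,94,40],{"d":77,"goe":53,"p":4,"ujy":71},[84,21,67],[68,40,19]]}
Size at path /yl/4: 3

Answer: 3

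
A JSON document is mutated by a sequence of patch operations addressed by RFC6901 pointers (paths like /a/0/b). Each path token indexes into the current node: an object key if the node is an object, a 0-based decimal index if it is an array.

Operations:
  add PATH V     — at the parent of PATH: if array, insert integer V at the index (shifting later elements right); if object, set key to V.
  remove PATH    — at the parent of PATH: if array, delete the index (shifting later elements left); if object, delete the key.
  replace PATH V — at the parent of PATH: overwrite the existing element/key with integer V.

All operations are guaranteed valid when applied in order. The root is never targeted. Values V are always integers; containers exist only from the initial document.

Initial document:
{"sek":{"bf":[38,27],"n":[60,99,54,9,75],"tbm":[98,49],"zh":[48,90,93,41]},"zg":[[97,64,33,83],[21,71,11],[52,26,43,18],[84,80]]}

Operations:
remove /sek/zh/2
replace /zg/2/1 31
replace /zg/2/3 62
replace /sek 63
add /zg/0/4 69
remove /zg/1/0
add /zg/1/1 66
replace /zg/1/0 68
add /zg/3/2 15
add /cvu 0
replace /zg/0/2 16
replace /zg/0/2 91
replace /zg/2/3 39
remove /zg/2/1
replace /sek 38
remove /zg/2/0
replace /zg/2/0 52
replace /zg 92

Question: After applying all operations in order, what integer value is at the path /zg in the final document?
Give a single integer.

Answer: 92

Derivation:
After op 1 (remove /sek/zh/2): {"sek":{"bf":[38,27],"n":[60,99,54,9,75],"tbm":[98,49],"zh":[48,90,41]},"zg":[[97,64,33,83],[21,71,11],[52,26,43,18],[84,80]]}
After op 2 (replace /zg/2/1 31): {"sek":{"bf":[38,27],"n":[60,99,54,9,75],"tbm":[98,49],"zh":[48,90,41]},"zg":[[97,64,33,83],[21,71,11],[52,31,43,18],[84,80]]}
After op 3 (replace /zg/2/3 62): {"sek":{"bf":[38,27],"n":[60,99,54,9,75],"tbm":[98,49],"zh":[48,90,41]},"zg":[[97,64,33,83],[21,71,11],[52,31,43,62],[84,80]]}
After op 4 (replace /sek 63): {"sek":63,"zg":[[97,64,33,83],[21,71,11],[52,31,43,62],[84,80]]}
After op 5 (add /zg/0/4 69): {"sek":63,"zg":[[97,64,33,83,69],[21,71,11],[52,31,43,62],[84,80]]}
After op 6 (remove /zg/1/0): {"sek":63,"zg":[[97,64,33,83,69],[71,11],[52,31,43,62],[84,80]]}
After op 7 (add /zg/1/1 66): {"sek":63,"zg":[[97,64,33,83,69],[71,66,11],[52,31,43,62],[84,80]]}
After op 8 (replace /zg/1/0 68): {"sek":63,"zg":[[97,64,33,83,69],[68,66,11],[52,31,43,62],[84,80]]}
After op 9 (add /zg/3/2 15): {"sek":63,"zg":[[97,64,33,83,69],[68,66,11],[52,31,43,62],[84,80,15]]}
After op 10 (add /cvu 0): {"cvu":0,"sek":63,"zg":[[97,64,33,83,69],[68,66,11],[52,31,43,62],[84,80,15]]}
After op 11 (replace /zg/0/2 16): {"cvu":0,"sek":63,"zg":[[97,64,16,83,69],[68,66,11],[52,31,43,62],[84,80,15]]}
After op 12 (replace /zg/0/2 91): {"cvu":0,"sek":63,"zg":[[97,64,91,83,69],[68,66,11],[52,31,43,62],[84,80,15]]}
After op 13 (replace /zg/2/3 39): {"cvu":0,"sek":63,"zg":[[97,64,91,83,69],[68,66,11],[52,31,43,39],[84,80,15]]}
After op 14 (remove /zg/2/1): {"cvu":0,"sek":63,"zg":[[97,64,91,83,69],[68,66,11],[52,43,39],[84,80,15]]}
After op 15 (replace /sek 38): {"cvu":0,"sek":38,"zg":[[97,64,91,83,69],[68,66,11],[52,43,39],[84,80,15]]}
After op 16 (remove /zg/2/0): {"cvu":0,"sek":38,"zg":[[97,64,91,83,69],[68,66,11],[43,39],[84,80,15]]}
After op 17 (replace /zg/2/0 52): {"cvu":0,"sek":38,"zg":[[97,64,91,83,69],[68,66,11],[52,39],[84,80,15]]}
After op 18 (replace /zg 92): {"cvu":0,"sek":38,"zg":92}
Value at /zg: 92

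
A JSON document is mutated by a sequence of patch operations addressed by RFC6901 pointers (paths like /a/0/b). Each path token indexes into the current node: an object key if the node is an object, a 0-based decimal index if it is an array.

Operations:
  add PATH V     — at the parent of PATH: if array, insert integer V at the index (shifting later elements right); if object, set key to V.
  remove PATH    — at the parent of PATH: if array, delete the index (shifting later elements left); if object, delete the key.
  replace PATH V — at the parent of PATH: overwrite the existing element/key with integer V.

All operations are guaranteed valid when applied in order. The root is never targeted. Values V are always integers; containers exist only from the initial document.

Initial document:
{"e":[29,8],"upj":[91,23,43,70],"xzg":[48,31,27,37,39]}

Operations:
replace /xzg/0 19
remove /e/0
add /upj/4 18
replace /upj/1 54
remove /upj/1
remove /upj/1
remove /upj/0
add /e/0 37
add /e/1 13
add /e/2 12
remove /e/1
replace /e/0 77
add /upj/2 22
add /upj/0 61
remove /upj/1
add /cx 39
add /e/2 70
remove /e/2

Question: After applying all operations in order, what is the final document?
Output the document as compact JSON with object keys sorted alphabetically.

Answer: {"cx":39,"e":[77,12,8],"upj":[61,18,22],"xzg":[19,31,27,37,39]}

Derivation:
After op 1 (replace /xzg/0 19): {"e":[29,8],"upj":[91,23,43,70],"xzg":[19,31,27,37,39]}
After op 2 (remove /e/0): {"e":[8],"upj":[91,23,43,70],"xzg":[19,31,27,37,39]}
After op 3 (add /upj/4 18): {"e":[8],"upj":[91,23,43,70,18],"xzg":[19,31,27,37,39]}
After op 4 (replace /upj/1 54): {"e":[8],"upj":[91,54,43,70,18],"xzg":[19,31,27,37,39]}
After op 5 (remove /upj/1): {"e":[8],"upj":[91,43,70,18],"xzg":[19,31,27,37,39]}
After op 6 (remove /upj/1): {"e":[8],"upj":[91,70,18],"xzg":[19,31,27,37,39]}
After op 7 (remove /upj/0): {"e":[8],"upj":[70,18],"xzg":[19,31,27,37,39]}
After op 8 (add /e/0 37): {"e":[37,8],"upj":[70,18],"xzg":[19,31,27,37,39]}
After op 9 (add /e/1 13): {"e":[37,13,8],"upj":[70,18],"xzg":[19,31,27,37,39]}
After op 10 (add /e/2 12): {"e":[37,13,12,8],"upj":[70,18],"xzg":[19,31,27,37,39]}
After op 11 (remove /e/1): {"e":[37,12,8],"upj":[70,18],"xzg":[19,31,27,37,39]}
After op 12 (replace /e/0 77): {"e":[77,12,8],"upj":[70,18],"xzg":[19,31,27,37,39]}
After op 13 (add /upj/2 22): {"e":[77,12,8],"upj":[70,18,22],"xzg":[19,31,27,37,39]}
After op 14 (add /upj/0 61): {"e":[77,12,8],"upj":[61,70,18,22],"xzg":[19,31,27,37,39]}
After op 15 (remove /upj/1): {"e":[77,12,8],"upj":[61,18,22],"xzg":[19,31,27,37,39]}
After op 16 (add /cx 39): {"cx":39,"e":[77,12,8],"upj":[61,18,22],"xzg":[19,31,27,37,39]}
After op 17 (add /e/2 70): {"cx":39,"e":[77,12,70,8],"upj":[61,18,22],"xzg":[19,31,27,37,39]}
After op 18 (remove /e/2): {"cx":39,"e":[77,12,8],"upj":[61,18,22],"xzg":[19,31,27,37,39]}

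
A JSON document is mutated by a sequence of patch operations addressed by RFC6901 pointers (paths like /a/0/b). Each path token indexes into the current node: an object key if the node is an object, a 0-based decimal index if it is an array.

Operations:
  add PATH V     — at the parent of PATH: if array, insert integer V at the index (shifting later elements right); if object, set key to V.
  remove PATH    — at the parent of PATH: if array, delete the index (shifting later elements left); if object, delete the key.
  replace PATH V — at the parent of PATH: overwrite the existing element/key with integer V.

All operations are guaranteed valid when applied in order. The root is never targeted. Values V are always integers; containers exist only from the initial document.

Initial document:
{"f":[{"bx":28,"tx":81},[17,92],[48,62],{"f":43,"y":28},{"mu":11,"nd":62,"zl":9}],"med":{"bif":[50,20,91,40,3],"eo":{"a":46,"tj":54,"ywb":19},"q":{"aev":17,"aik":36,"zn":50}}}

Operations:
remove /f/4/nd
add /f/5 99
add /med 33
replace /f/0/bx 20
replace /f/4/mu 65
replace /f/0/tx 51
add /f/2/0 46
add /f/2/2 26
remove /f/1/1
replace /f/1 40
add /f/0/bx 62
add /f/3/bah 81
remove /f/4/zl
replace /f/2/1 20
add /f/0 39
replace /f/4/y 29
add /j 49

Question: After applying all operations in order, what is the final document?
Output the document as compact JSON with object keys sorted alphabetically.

After op 1 (remove /f/4/nd): {"f":[{"bx":28,"tx":81},[17,92],[48,62],{"f":43,"y":28},{"mu":11,"zl":9}],"med":{"bif":[50,20,91,40,3],"eo":{"a":46,"tj":54,"ywb":19},"q":{"aev":17,"aik":36,"zn":50}}}
After op 2 (add /f/5 99): {"f":[{"bx":28,"tx":81},[17,92],[48,62],{"f":43,"y":28},{"mu":11,"zl":9},99],"med":{"bif":[50,20,91,40,3],"eo":{"a":46,"tj":54,"ywb":19},"q":{"aev":17,"aik":36,"zn":50}}}
After op 3 (add /med 33): {"f":[{"bx":28,"tx":81},[17,92],[48,62],{"f":43,"y":28},{"mu":11,"zl":9},99],"med":33}
After op 4 (replace /f/0/bx 20): {"f":[{"bx":20,"tx":81},[17,92],[48,62],{"f":43,"y":28},{"mu":11,"zl":9},99],"med":33}
After op 5 (replace /f/4/mu 65): {"f":[{"bx":20,"tx":81},[17,92],[48,62],{"f":43,"y":28},{"mu":65,"zl":9},99],"med":33}
After op 6 (replace /f/0/tx 51): {"f":[{"bx":20,"tx":51},[17,92],[48,62],{"f":43,"y":28},{"mu":65,"zl":9},99],"med":33}
After op 7 (add /f/2/0 46): {"f":[{"bx":20,"tx":51},[17,92],[46,48,62],{"f":43,"y":28},{"mu":65,"zl":9},99],"med":33}
After op 8 (add /f/2/2 26): {"f":[{"bx":20,"tx":51},[17,92],[46,48,26,62],{"f":43,"y":28},{"mu":65,"zl":9},99],"med":33}
After op 9 (remove /f/1/1): {"f":[{"bx":20,"tx":51},[17],[46,48,26,62],{"f":43,"y":28},{"mu":65,"zl":9},99],"med":33}
After op 10 (replace /f/1 40): {"f":[{"bx":20,"tx":51},40,[46,48,26,62],{"f":43,"y":28},{"mu":65,"zl":9},99],"med":33}
After op 11 (add /f/0/bx 62): {"f":[{"bx":62,"tx":51},40,[46,48,26,62],{"f":43,"y":28},{"mu":65,"zl":9},99],"med":33}
After op 12 (add /f/3/bah 81): {"f":[{"bx":62,"tx":51},40,[46,48,26,62],{"bah":81,"f":43,"y":28},{"mu":65,"zl":9},99],"med":33}
After op 13 (remove /f/4/zl): {"f":[{"bx":62,"tx":51},40,[46,48,26,62],{"bah":81,"f":43,"y":28},{"mu":65},99],"med":33}
After op 14 (replace /f/2/1 20): {"f":[{"bx":62,"tx":51},40,[46,20,26,62],{"bah":81,"f":43,"y":28},{"mu":65},99],"med":33}
After op 15 (add /f/0 39): {"f":[39,{"bx":62,"tx":51},40,[46,20,26,62],{"bah":81,"f":43,"y":28},{"mu":65},99],"med":33}
After op 16 (replace /f/4/y 29): {"f":[39,{"bx":62,"tx":51},40,[46,20,26,62],{"bah":81,"f":43,"y":29},{"mu":65},99],"med":33}
After op 17 (add /j 49): {"f":[39,{"bx":62,"tx":51},40,[46,20,26,62],{"bah":81,"f":43,"y":29},{"mu":65},99],"j":49,"med":33}

Answer: {"f":[39,{"bx":62,"tx":51},40,[46,20,26,62],{"bah":81,"f":43,"y":29},{"mu":65},99],"j":49,"med":33}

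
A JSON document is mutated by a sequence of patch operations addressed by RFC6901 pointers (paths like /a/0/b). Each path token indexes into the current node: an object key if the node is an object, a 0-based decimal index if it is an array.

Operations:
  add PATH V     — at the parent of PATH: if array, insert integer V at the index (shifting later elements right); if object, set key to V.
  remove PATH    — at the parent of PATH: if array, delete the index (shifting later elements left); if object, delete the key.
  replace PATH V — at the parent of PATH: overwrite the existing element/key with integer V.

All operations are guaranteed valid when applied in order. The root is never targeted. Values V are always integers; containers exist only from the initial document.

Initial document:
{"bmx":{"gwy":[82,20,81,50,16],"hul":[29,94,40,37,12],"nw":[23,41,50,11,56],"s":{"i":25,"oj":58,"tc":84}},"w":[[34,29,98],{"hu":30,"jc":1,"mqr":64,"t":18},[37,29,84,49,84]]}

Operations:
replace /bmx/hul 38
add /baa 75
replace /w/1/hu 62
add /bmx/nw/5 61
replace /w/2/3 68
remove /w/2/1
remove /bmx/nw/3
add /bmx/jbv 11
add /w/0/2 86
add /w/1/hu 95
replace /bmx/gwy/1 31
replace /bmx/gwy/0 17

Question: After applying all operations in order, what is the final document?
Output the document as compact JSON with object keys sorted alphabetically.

After op 1 (replace /bmx/hul 38): {"bmx":{"gwy":[82,20,81,50,16],"hul":38,"nw":[23,41,50,11,56],"s":{"i":25,"oj":58,"tc":84}},"w":[[34,29,98],{"hu":30,"jc":1,"mqr":64,"t":18},[37,29,84,49,84]]}
After op 2 (add /baa 75): {"baa":75,"bmx":{"gwy":[82,20,81,50,16],"hul":38,"nw":[23,41,50,11,56],"s":{"i":25,"oj":58,"tc":84}},"w":[[34,29,98],{"hu":30,"jc":1,"mqr":64,"t":18},[37,29,84,49,84]]}
After op 3 (replace /w/1/hu 62): {"baa":75,"bmx":{"gwy":[82,20,81,50,16],"hul":38,"nw":[23,41,50,11,56],"s":{"i":25,"oj":58,"tc":84}},"w":[[34,29,98],{"hu":62,"jc":1,"mqr":64,"t":18},[37,29,84,49,84]]}
After op 4 (add /bmx/nw/5 61): {"baa":75,"bmx":{"gwy":[82,20,81,50,16],"hul":38,"nw":[23,41,50,11,56,61],"s":{"i":25,"oj":58,"tc":84}},"w":[[34,29,98],{"hu":62,"jc":1,"mqr":64,"t":18},[37,29,84,49,84]]}
After op 5 (replace /w/2/3 68): {"baa":75,"bmx":{"gwy":[82,20,81,50,16],"hul":38,"nw":[23,41,50,11,56,61],"s":{"i":25,"oj":58,"tc":84}},"w":[[34,29,98],{"hu":62,"jc":1,"mqr":64,"t":18},[37,29,84,68,84]]}
After op 6 (remove /w/2/1): {"baa":75,"bmx":{"gwy":[82,20,81,50,16],"hul":38,"nw":[23,41,50,11,56,61],"s":{"i":25,"oj":58,"tc":84}},"w":[[34,29,98],{"hu":62,"jc":1,"mqr":64,"t":18},[37,84,68,84]]}
After op 7 (remove /bmx/nw/3): {"baa":75,"bmx":{"gwy":[82,20,81,50,16],"hul":38,"nw":[23,41,50,56,61],"s":{"i":25,"oj":58,"tc":84}},"w":[[34,29,98],{"hu":62,"jc":1,"mqr":64,"t":18},[37,84,68,84]]}
After op 8 (add /bmx/jbv 11): {"baa":75,"bmx":{"gwy":[82,20,81,50,16],"hul":38,"jbv":11,"nw":[23,41,50,56,61],"s":{"i":25,"oj":58,"tc":84}},"w":[[34,29,98],{"hu":62,"jc":1,"mqr":64,"t":18},[37,84,68,84]]}
After op 9 (add /w/0/2 86): {"baa":75,"bmx":{"gwy":[82,20,81,50,16],"hul":38,"jbv":11,"nw":[23,41,50,56,61],"s":{"i":25,"oj":58,"tc":84}},"w":[[34,29,86,98],{"hu":62,"jc":1,"mqr":64,"t":18},[37,84,68,84]]}
After op 10 (add /w/1/hu 95): {"baa":75,"bmx":{"gwy":[82,20,81,50,16],"hul":38,"jbv":11,"nw":[23,41,50,56,61],"s":{"i":25,"oj":58,"tc":84}},"w":[[34,29,86,98],{"hu":95,"jc":1,"mqr":64,"t":18},[37,84,68,84]]}
After op 11 (replace /bmx/gwy/1 31): {"baa":75,"bmx":{"gwy":[82,31,81,50,16],"hul":38,"jbv":11,"nw":[23,41,50,56,61],"s":{"i":25,"oj":58,"tc":84}},"w":[[34,29,86,98],{"hu":95,"jc":1,"mqr":64,"t":18},[37,84,68,84]]}
After op 12 (replace /bmx/gwy/0 17): {"baa":75,"bmx":{"gwy":[17,31,81,50,16],"hul":38,"jbv":11,"nw":[23,41,50,56,61],"s":{"i":25,"oj":58,"tc":84}},"w":[[34,29,86,98],{"hu":95,"jc":1,"mqr":64,"t":18},[37,84,68,84]]}

Answer: {"baa":75,"bmx":{"gwy":[17,31,81,50,16],"hul":38,"jbv":11,"nw":[23,41,50,56,61],"s":{"i":25,"oj":58,"tc":84}},"w":[[34,29,86,98],{"hu":95,"jc":1,"mqr":64,"t":18},[37,84,68,84]]}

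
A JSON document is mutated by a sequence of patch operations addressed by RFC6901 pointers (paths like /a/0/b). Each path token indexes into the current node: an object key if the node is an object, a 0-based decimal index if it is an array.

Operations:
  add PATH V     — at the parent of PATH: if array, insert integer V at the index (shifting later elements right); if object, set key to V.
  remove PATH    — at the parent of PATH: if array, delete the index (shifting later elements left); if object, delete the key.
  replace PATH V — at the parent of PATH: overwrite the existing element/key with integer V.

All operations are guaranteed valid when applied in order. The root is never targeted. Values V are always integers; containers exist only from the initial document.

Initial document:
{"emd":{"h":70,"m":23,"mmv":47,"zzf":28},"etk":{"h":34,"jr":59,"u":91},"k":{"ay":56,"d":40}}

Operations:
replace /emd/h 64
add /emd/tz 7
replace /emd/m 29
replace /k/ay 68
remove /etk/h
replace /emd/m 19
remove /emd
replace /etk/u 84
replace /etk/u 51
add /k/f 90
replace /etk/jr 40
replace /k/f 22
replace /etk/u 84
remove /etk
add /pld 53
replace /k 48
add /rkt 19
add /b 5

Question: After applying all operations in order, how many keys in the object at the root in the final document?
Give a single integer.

After op 1 (replace /emd/h 64): {"emd":{"h":64,"m":23,"mmv":47,"zzf":28},"etk":{"h":34,"jr":59,"u":91},"k":{"ay":56,"d":40}}
After op 2 (add /emd/tz 7): {"emd":{"h":64,"m":23,"mmv":47,"tz":7,"zzf":28},"etk":{"h":34,"jr":59,"u":91},"k":{"ay":56,"d":40}}
After op 3 (replace /emd/m 29): {"emd":{"h":64,"m":29,"mmv":47,"tz":7,"zzf":28},"etk":{"h":34,"jr":59,"u":91},"k":{"ay":56,"d":40}}
After op 4 (replace /k/ay 68): {"emd":{"h":64,"m":29,"mmv":47,"tz":7,"zzf":28},"etk":{"h":34,"jr":59,"u":91},"k":{"ay":68,"d":40}}
After op 5 (remove /etk/h): {"emd":{"h":64,"m":29,"mmv":47,"tz":7,"zzf":28},"etk":{"jr":59,"u":91},"k":{"ay":68,"d":40}}
After op 6 (replace /emd/m 19): {"emd":{"h":64,"m":19,"mmv":47,"tz":7,"zzf":28},"etk":{"jr":59,"u":91},"k":{"ay":68,"d":40}}
After op 7 (remove /emd): {"etk":{"jr":59,"u":91},"k":{"ay":68,"d":40}}
After op 8 (replace /etk/u 84): {"etk":{"jr":59,"u":84},"k":{"ay":68,"d":40}}
After op 9 (replace /etk/u 51): {"etk":{"jr":59,"u":51},"k":{"ay":68,"d":40}}
After op 10 (add /k/f 90): {"etk":{"jr":59,"u":51},"k":{"ay":68,"d":40,"f":90}}
After op 11 (replace /etk/jr 40): {"etk":{"jr":40,"u":51},"k":{"ay":68,"d":40,"f":90}}
After op 12 (replace /k/f 22): {"etk":{"jr":40,"u":51},"k":{"ay":68,"d":40,"f":22}}
After op 13 (replace /etk/u 84): {"etk":{"jr":40,"u":84},"k":{"ay":68,"d":40,"f":22}}
After op 14 (remove /etk): {"k":{"ay":68,"d":40,"f":22}}
After op 15 (add /pld 53): {"k":{"ay":68,"d":40,"f":22},"pld":53}
After op 16 (replace /k 48): {"k":48,"pld":53}
After op 17 (add /rkt 19): {"k":48,"pld":53,"rkt":19}
After op 18 (add /b 5): {"b":5,"k":48,"pld":53,"rkt":19}
Size at the root: 4

Answer: 4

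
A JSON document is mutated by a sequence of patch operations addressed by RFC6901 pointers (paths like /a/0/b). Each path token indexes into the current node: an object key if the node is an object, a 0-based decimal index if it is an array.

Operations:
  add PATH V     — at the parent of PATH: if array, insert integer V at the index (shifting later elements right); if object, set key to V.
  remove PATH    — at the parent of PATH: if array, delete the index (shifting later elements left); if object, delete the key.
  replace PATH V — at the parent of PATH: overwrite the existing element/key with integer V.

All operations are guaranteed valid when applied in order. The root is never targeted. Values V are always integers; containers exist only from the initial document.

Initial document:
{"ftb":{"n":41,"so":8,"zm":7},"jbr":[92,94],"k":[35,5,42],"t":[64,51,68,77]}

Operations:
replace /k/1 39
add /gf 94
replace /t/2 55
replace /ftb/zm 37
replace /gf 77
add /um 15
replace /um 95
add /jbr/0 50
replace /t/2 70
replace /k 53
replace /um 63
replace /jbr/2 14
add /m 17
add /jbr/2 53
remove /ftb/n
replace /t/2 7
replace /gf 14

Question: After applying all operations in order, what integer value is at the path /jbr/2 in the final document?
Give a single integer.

After op 1 (replace /k/1 39): {"ftb":{"n":41,"so":8,"zm":7},"jbr":[92,94],"k":[35,39,42],"t":[64,51,68,77]}
After op 2 (add /gf 94): {"ftb":{"n":41,"so":8,"zm":7},"gf":94,"jbr":[92,94],"k":[35,39,42],"t":[64,51,68,77]}
After op 3 (replace /t/2 55): {"ftb":{"n":41,"so":8,"zm":7},"gf":94,"jbr":[92,94],"k":[35,39,42],"t":[64,51,55,77]}
After op 4 (replace /ftb/zm 37): {"ftb":{"n":41,"so":8,"zm":37},"gf":94,"jbr":[92,94],"k":[35,39,42],"t":[64,51,55,77]}
After op 5 (replace /gf 77): {"ftb":{"n":41,"so":8,"zm":37},"gf":77,"jbr":[92,94],"k":[35,39,42],"t":[64,51,55,77]}
After op 6 (add /um 15): {"ftb":{"n":41,"so":8,"zm":37},"gf":77,"jbr":[92,94],"k":[35,39,42],"t":[64,51,55,77],"um":15}
After op 7 (replace /um 95): {"ftb":{"n":41,"so":8,"zm":37},"gf":77,"jbr":[92,94],"k":[35,39,42],"t":[64,51,55,77],"um":95}
After op 8 (add /jbr/0 50): {"ftb":{"n":41,"so":8,"zm":37},"gf":77,"jbr":[50,92,94],"k":[35,39,42],"t":[64,51,55,77],"um":95}
After op 9 (replace /t/2 70): {"ftb":{"n":41,"so":8,"zm":37},"gf":77,"jbr":[50,92,94],"k":[35,39,42],"t":[64,51,70,77],"um":95}
After op 10 (replace /k 53): {"ftb":{"n":41,"so":8,"zm":37},"gf":77,"jbr":[50,92,94],"k":53,"t":[64,51,70,77],"um":95}
After op 11 (replace /um 63): {"ftb":{"n":41,"so":8,"zm":37},"gf":77,"jbr":[50,92,94],"k":53,"t":[64,51,70,77],"um":63}
After op 12 (replace /jbr/2 14): {"ftb":{"n":41,"so":8,"zm":37},"gf":77,"jbr":[50,92,14],"k":53,"t":[64,51,70,77],"um":63}
After op 13 (add /m 17): {"ftb":{"n":41,"so":8,"zm":37},"gf":77,"jbr":[50,92,14],"k":53,"m":17,"t":[64,51,70,77],"um":63}
After op 14 (add /jbr/2 53): {"ftb":{"n":41,"so":8,"zm":37},"gf":77,"jbr":[50,92,53,14],"k":53,"m":17,"t":[64,51,70,77],"um":63}
After op 15 (remove /ftb/n): {"ftb":{"so":8,"zm":37},"gf":77,"jbr":[50,92,53,14],"k":53,"m":17,"t":[64,51,70,77],"um":63}
After op 16 (replace /t/2 7): {"ftb":{"so":8,"zm":37},"gf":77,"jbr":[50,92,53,14],"k":53,"m":17,"t":[64,51,7,77],"um":63}
After op 17 (replace /gf 14): {"ftb":{"so":8,"zm":37},"gf":14,"jbr":[50,92,53,14],"k":53,"m":17,"t":[64,51,7,77],"um":63}
Value at /jbr/2: 53

Answer: 53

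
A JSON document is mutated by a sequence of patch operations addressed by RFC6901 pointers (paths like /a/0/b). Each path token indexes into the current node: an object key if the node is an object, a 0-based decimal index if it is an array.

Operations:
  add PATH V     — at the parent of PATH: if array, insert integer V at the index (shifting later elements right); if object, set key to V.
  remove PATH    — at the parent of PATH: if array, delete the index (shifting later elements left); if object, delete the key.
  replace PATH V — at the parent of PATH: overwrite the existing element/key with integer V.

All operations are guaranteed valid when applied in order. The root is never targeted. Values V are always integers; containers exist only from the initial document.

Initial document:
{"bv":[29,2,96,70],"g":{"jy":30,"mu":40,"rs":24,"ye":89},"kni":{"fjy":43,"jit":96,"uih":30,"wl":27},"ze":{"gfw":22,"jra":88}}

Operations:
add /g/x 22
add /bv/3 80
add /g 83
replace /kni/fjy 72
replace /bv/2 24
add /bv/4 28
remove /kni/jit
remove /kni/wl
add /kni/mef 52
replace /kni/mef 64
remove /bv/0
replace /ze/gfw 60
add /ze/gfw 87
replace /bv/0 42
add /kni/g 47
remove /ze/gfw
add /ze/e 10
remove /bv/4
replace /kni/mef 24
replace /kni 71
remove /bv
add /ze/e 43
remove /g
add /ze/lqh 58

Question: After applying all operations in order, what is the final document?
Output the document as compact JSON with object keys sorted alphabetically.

Answer: {"kni":71,"ze":{"e":43,"jra":88,"lqh":58}}

Derivation:
After op 1 (add /g/x 22): {"bv":[29,2,96,70],"g":{"jy":30,"mu":40,"rs":24,"x":22,"ye":89},"kni":{"fjy":43,"jit":96,"uih":30,"wl":27},"ze":{"gfw":22,"jra":88}}
After op 2 (add /bv/3 80): {"bv":[29,2,96,80,70],"g":{"jy":30,"mu":40,"rs":24,"x":22,"ye":89},"kni":{"fjy":43,"jit":96,"uih":30,"wl":27},"ze":{"gfw":22,"jra":88}}
After op 3 (add /g 83): {"bv":[29,2,96,80,70],"g":83,"kni":{"fjy":43,"jit":96,"uih":30,"wl":27},"ze":{"gfw":22,"jra":88}}
After op 4 (replace /kni/fjy 72): {"bv":[29,2,96,80,70],"g":83,"kni":{"fjy":72,"jit":96,"uih":30,"wl":27},"ze":{"gfw":22,"jra":88}}
After op 5 (replace /bv/2 24): {"bv":[29,2,24,80,70],"g":83,"kni":{"fjy":72,"jit":96,"uih":30,"wl":27},"ze":{"gfw":22,"jra":88}}
After op 6 (add /bv/4 28): {"bv":[29,2,24,80,28,70],"g":83,"kni":{"fjy":72,"jit":96,"uih":30,"wl":27},"ze":{"gfw":22,"jra":88}}
After op 7 (remove /kni/jit): {"bv":[29,2,24,80,28,70],"g":83,"kni":{"fjy":72,"uih":30,"wl":27},"ze":{"gfw":22,"jra":88}}
After op 8 (remove /kni/wl): {"bv":[29,2,24,80,28,70],"g":83,"kni":{"fjy":72,"uih":30},"ze":{"gfw":22,"jra":88}}
After op 9 (add /kni/mef 52): {"bv":[29,2,24,80,28,70],"g":83,"kni":{"fjy":72,"mef":52,"uih":30},"ze":{"gfw":22,"jra":88}}
After op 10 (replace /kni/mef 64): {"bv":[29,2,24,80,28,70],"g":83,"kni":{"fjy":72,"mef":64,"uih":30},"ze":{"gfw":22,"jra":88}}
After op 11 (remove /bv/0): {"bv":[2,24,80,28,70],"g":83,"kni":{"fjy":72,"mef":64,"uih":30},"ze":{"gfw":22,"jra":88}}
After op 12 (replace /ze/gfw 60): {"bv":[2,24,80,28,70],"g":83,"kni":{"fjy":72,"mef":64,"uih":30},"ze":{"gfw":60,"jra":88}}
After op 13 (add /ze/gfw 87): {"bv":[2,24,80,28,70],"g":83,"kni":{"fjy":72,"mef":64,"uih":30},"ze":{"gfw":87,"jra":88}}
After op 14 (replace /bv/0 42): {"bv":[42,24,80,28,70],"g":83,"kni":{"fjy":72,"mef":64,"uih":30},"ze":{"gfw":87,"jra":88}}
After op 15 (add /kni/g 47): {"bv":[42,24,80,28,70],"g":83,"kni":{"fjy":72,"g":47,"mef":64,"uih":30},"ze":{"gfw":87,"jra":88}}
After op 16 (remove /ze/gfw): {"bv":[42,24,80,28,70],"g":83,"kni":{"fjy":72,"g":47,"mef":64,"uih":30},"ze":{"jra":88}}
After op 17 (add /ze/e 10): {"bv":[42,24,80,28,70],"g":83,"kni":{"fjy":72,"g":47,"mef":64,"uih":30},"ze":{"e":10,"jra":88}}
After op 18 (remove /bv/4): {"bv":[42,24,80,28],"g":83,"kni":{"fjy":72,"g":47,"mef":64,"uih":30},"ze":{"e":10,"jra":88}}
After op 19 (replace /kni/mef 24): {"bv":[42,24,80,28],"g":83,"kni":{"fjy":72,"g":47,"mef":24,"uih":30},"ze":{"e":10,"jra":88}}
After op 20 (replace /kni 71): {"bv":[42,24,80,28],"g":83,"kni":71,"ze":{"e":10,"jra":88}}
After op 21 (remove /bv): {"g":83,"kni":71,"ze":{"e":10,"jra":88}}
After op 22 (add /ze/e 43): {"g":83,"kni":71,"ze":{"e":43,"jra":88}}
After op 23 (remove /g): {"kni":71,"ze":{"e":43,"jra":88}}
After op 24 (add /ze/lqh 58): {"kni":71,"ze":{"e":43,"jra":88,"lqh":58}}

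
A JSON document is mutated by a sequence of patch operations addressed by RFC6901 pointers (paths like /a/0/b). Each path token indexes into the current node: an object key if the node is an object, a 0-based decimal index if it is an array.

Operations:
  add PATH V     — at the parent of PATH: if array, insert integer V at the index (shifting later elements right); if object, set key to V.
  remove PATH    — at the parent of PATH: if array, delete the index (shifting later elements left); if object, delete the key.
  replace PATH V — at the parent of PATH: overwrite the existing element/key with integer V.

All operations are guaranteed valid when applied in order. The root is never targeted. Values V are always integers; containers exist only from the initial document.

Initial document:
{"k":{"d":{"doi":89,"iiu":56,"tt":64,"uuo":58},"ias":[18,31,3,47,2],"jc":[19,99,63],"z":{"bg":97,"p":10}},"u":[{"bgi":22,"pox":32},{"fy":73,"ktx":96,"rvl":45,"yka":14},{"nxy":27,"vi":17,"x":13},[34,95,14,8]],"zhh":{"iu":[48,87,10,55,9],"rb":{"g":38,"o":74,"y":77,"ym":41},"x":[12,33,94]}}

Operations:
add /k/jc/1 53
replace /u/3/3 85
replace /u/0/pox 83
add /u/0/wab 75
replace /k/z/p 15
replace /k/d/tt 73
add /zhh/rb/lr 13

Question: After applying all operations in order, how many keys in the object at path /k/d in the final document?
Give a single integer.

After op 1 (add /k/jc/1 53): {"k":{"d":{"doi":89,"iiu":56,"tt":64,"uuo":58},"ias":[18,31,3,47,2],"jc":[19,53,99,63],"z":{"bg":97,"p":10}},"u":[{"bgi":22,"pox":32},{"fy":73,"ktx":96,"rvl":45,"yka":14},{"nxy":27,"vi":17,"x":13},[34,95,14,8]],"zhh":{"iu":[48,87,10,55,9],"rb":{"g":38,"o":74,"y":77,"ym":41},"x":[12,33,94]}}
After op 2 (replace /u/3/3 85): {"k":{"d":{"doi":89,"iiu":56,"tt":64,"uuo":58},"ias":[18,31,3,47,2],"jc":[19,53,99,63],"z":{"bg":97,"p":10}},"u":[{"bgi":22,"pox":32},{"fy":73,"ktx":96,"rvl":45,"yka":14},{"nxy":27,"vi":17,"x":13},[34,95,14,85]],"zhh":{"iu":[48,87,10,55,9],"rb":{"g":38,"o":74,"y":77,"ym":41},"x":[12,33,94]}}
After op 3 (replace /u/0/pox 83): {"k":{"d":{"doi":89,"iiu":56,"tt":64,"uuo":58},"ias":[18,31,3,47,2],"jc":[19,53,99,63],"z":{"bg":97,"p":10}},"u":[{"bgi":22,"pox":83},{"fy":73,"ktx":96,"rvl":45,"yka":14},{"nxy":27,"vi":17,"x":13},[34,95,14,85]],"zhh":{"iu":[48,87,10,55,9],"rb":{"g":38,"o":74,"y":77,"ym":41},"x":[12,33,94]}}
After op 4 (add /u/0/wab 75): {"k":{"d":{"doi":89,"iiu":56,"tt":64,"uuo":58},"ias":[18,31,3,47,2],"jc":[19,53,99,63],"z":{"bg":97,"p":10}},"u":[{"bgi":22,"pox":83,"wab":75},{"fy":73,"ktx":96,"rvl":45,"yka":14},{"nxy":27,"vi":17,"x":13},[34,95,14,85]],"zhh":{"iu":[48,87,10,55,9],"rb":{"g":38,"o":74,"y":77,"ym":41},"x":[12,33,94]}}
After op 5 (replace /k/z/p 15): {"k":{"d":{"doi":89,"iiu":56,"tt":64,"uuo":58},"ias":[18,31,3,47,2],"jc":[19,53,99,63],"z":{"bg":97,"p":15}},"u":[{"bgi":22,"pox":83,"wab":75},{"fy":73,"ktx":96,"rvl":45,"yka":14},{"nxy":27,"vi":17,"x":13},[34,95,14,85]],"zhh":{"iu":[48,87,10,55,9],"rb":{"g":38,"o":74,"y":77,"ym":41},"x":[12,33,94]}}
After op 6 (replace /k/d/tt 73): {"k":{"d":{"doi":89,"iiu":56,"tt":73,"uuo":58},"ias":[18,31,3,47,2],"jc":[19,53,99,63],"z":{"bg":97,"p":15}},"u":[{"bgi":22,"pox":83,"wab":75},{"fy":73,"ktx":96,"rvl":45,"yka":14},{"nxy":27,"vi":17,"x":13},[34,95,14,85]],"zhh":{"iu":[48,87,10,55,9],"rb":{"g":38,"o":74,"y":77,"ym":41},"x":[12,33,94]}}
After op 7 (add /zhh/rb/lr 13): {"k":{"d":{"doi":89,"iiu":56,"tt":73,"uuo":58},"ias":[18,31,3,47,2],"jc":[19,53,99,63],"z":{"bg":97,"p":15}},"u":[{"bgi":22,"pox":83,"wab":75},{"fy":73,"ktx":96,"rvl":45,"yka":14},{"nxy":27,"vi":17,"x":13},[34,95,14,85]],"zhh":{"iu":[48,87,10,55,9],"rb":{"g":38,"lr":13,"o":74,"y":77,"ym":41},"x":[12,33,94]}}
Size at path /k/d: 4

Answer: 4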